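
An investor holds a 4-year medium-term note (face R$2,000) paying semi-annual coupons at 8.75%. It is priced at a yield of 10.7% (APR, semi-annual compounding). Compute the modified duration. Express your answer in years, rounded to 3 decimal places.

Periodic yield y = 0.0535. First find Macaulay duration:
  t   CF        PV=CF/(1+0.0535)^t    t·PV
  1        87.50        83.0565        83.0565
  2        87.50        78.8386       157.6772
  3        87.50        74.8349       224.5048
  4        87.50        71.0346       284.1384
  5        87.50        67.4272       337.1362
  6        87.50        64.0031       384.0184
  7        87.50        60.7528       425.2696
  8     2,087.50     1,375.7837    11,006.2697
  Σ                  1,875.7314    12,902.0708
P = 1,875.7314; Macaulay duration = 12,902.0708 / 1,875.7314 = 6.87842 half-year periods = 3.43921 years.
Modified duration = D_Mac / (1 + y) = 3.43921 / 1.0535 = 3.26456 years.

3.265 years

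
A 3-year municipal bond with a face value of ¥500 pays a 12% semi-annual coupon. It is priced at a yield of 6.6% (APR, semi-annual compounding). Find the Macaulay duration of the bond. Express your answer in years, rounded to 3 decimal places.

2.635 years

Periodic yield y = 0.033. Discount each cash flow and weight by its period:
  t   CF        PV=CF/(1+0.033)^t    t·PV
  1        30.00        29.0416        29.0416
  2        30.00        28.1139        56.2277
  3        30.00        27.2157        81.6472
  4        30.00        26.3463       105.3853
  5        30.00        25.5047       127.5233
  6       530.00       436.1882     2,617.1294
  Σ                    572.4105     3,016.9546
Price P = Σ PV = 572.4105.
Macaulay duration = Σ(t·PV) / P = 3,016.9546 / 572.4105 = 5.27061 half-year periods.
In years: 5.27061 / 2 = 2.63531 years.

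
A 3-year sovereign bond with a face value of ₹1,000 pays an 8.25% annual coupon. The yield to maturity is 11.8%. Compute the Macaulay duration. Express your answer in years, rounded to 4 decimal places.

Periodic yield y = 0.118. Discount each cash flow and weight by its year:
  t   CF        PV=CF/(1+0.118)^t    t·PV
  1        82.50        73.7925        73.7925
  2        82.50        66.0040       132.0080
  3     1,082.50       774.6446     2,323.9338
  Σ                    914.4411     2,529.7343
Price P = Σ PV = 914.4411.
Macaulay duration = Σ(t·PV) / P = 2,529.7343 / 914.4411 = 2.76643 years.

2.7664 years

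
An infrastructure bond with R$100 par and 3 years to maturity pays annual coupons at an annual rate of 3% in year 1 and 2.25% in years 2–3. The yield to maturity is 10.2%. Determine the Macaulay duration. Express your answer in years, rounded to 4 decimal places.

Periodic yield y = 0.102. Discount each cash flow and weight by its year:
  t   CF        PV=CF/(1+0.102)^t    t·PV
  1         3.00         2.7223         2.7223
  2         2.25         1.8528         3.7055
  3       102.25        76.4044       229.2133
  Σ                     80.9795       235.6411
Price P = Σ PV = 80.9795.
Macaulay duration = Σ(t·PV) / P = 235.6411 / 80.9795 = 2.90989 years.

2.9099 years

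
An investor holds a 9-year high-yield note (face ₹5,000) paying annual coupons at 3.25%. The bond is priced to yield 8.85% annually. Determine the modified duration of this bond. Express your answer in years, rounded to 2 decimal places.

Periodic yield y = 0.0885. First find Macaulay duration:
  t   CF        PV=CF/(1+0.0885)^t    t·PV
  1       162.50       149.2880       149.2880
  2       162.50       137.1502       274.3004
  3       162.50       125.9993       377.9978
  4       162.50       115.7550       463.0199
  5       162.50       106.3436       531.7178
  6       162.50        97.6973       586.1841
  7       162.50        89.7541       628.2788
  8       162.50        82.4567       659.6535
  9     5,162.50     2,406.6014    21,659.4126
  Σ                  3,311.0456    25,329.8529
P = 3,311.0456; Macaulay duration = 25,329.8529 / 3,311.0456 = 7.65011 years.
Modified duration = D_Mac / (1 + y) = 7.65011 / 1.0885 = 7.02812 years.

7.03 years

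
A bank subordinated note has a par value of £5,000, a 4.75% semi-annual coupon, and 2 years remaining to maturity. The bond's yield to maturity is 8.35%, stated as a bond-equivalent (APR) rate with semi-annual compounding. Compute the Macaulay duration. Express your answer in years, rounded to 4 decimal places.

Periodic yield y = 0.04175. Discount each cash flow and weight by its period:
  t   CF        PV=CF/(1+0.04175)^t    t·PV
  1       118.75       113.9909       113.9909
  2       118.75       109.4225       218.8450
  3       118.75       105.0372       315.1116
  4     5,118.75     4,346.2018    17,384.8070
  Σ                  4,674.6523    18,032.7544
Price P = Σ PV = 4,674.6523.
Macaulay duration = Σ(t·PV) / P = 18,032.7544 / 4,674.6523 = 3.85756 half-year periods.
In years: 3.85756 / 2 = 1.92878 years.

1.9288 years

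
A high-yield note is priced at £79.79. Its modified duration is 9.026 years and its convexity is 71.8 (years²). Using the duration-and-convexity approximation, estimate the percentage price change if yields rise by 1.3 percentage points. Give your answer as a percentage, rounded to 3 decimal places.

-11.127%

Duration effect: -D_mod·Δy = -9.026 × (+0.013) = -0.117338
Convexity effect: ½·C·(Δy)² = 0.5 × 71.8 × (0.013)² = +0.0060671
ΔP/P ≈ -0.117338 + 0.0060671 = -0.1112709
= -11.12709%.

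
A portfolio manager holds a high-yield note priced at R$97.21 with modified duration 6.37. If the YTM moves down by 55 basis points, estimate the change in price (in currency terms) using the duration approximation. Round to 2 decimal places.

+R$3.41

Duration approximation: ΔP/P ≈ -D_mod · Δy = -6.37 × (-0.0055) = +0.035035.
ΔP ≈ 97.21 × (+0.035035) = +3.40575235.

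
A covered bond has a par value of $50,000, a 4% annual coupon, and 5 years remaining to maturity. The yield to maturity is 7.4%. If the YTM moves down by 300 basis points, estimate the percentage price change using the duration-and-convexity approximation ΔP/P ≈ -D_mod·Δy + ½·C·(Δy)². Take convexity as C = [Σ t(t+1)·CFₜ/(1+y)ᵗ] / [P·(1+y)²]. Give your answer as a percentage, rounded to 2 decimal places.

+13.89%

With y = 0.074:
  t   CF        PV=CF/(1+0.074)^t    t·PV        t(t+1)·PV
  1     2,000.00     1,862.1974     1,862.1974       3,724.3948
  2     2,000.00     1,733.8896     3,467.7791      10,403.3374
  3     2,000.00     1,614.4223     4,843.2669      19,373.0678
  4     2,000.00     1,503.1865     6,012.7460      30,063.7302
  5    52,000.00    36,389.9900   181,949.9502   1,091,699.7014
  Σ                 43,103.6858   198,135.9398   1,155,264.2316
P = 43,103.6858; D_Mac = 4.59673 yrs; D_mod = 4.28001 yrs; C = 23.23584.
Duration effect: -4.28001 × (-0.03) = +0.128400
Convexity effect: 0.5 × 23.23584 × (-0.03)² = +0.0104561
ΔP/P ≈ +0.128400 + 0.0104561 = +0.138856 = +13.8856%.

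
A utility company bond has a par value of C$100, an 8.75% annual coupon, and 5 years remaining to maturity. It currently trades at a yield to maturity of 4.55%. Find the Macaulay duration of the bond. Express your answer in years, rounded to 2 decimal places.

4.32 years

Periodic yield y = 0.0455. Discount each cash flow and weight by its year:
  t   CF        PV=CF/(1+0.0455)^t    t·PV
  1         8.75         8.3692         8.3692
  2         8.75         8.0050        16.0099
  3         8.75         7.6566        22.9698
  4         8.75         7.3234        29.2935
  5       108.75        87.0581       435.2904
  Σ                    118.4122       511.9329
Price P = Σ PV = 118.4122.
Macaulay duration = Σ(t·PV) / P = 511.9329 / 118.4122 = 4.32331 years.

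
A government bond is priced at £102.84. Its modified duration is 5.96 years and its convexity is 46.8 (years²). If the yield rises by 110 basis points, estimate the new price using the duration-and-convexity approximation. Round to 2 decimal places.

Duration effect: -D_mod·Δy = -5.96 × (+0.011) = -0.065560
Convexity effect: ½·C·(Δy)² = 0.5 × 46.8 × (0.011)² = +0.0028314
ΔP/P ≈ -0.065560 + 0.0028314 = -0.0627286
New price ≈ 102.84 × (1 - 0.0627286) = 96.388990776.

£96.39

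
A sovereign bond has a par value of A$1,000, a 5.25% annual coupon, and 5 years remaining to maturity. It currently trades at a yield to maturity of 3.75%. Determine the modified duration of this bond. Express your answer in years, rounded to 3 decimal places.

4.378 years

Periodic yield y = 0.0375. First find Macaulay duration:
  t   CF        PV=CF/(1+0.0375)^t    t·PV
  1        52.50        50.6024        50.6024
  2        52.50        48.7734        97.5468
  3        52.50        47.0105       141.0315
  4        52.50        45.3113       181.2453
  5     1,052.50       875.5513     4,377.7563
  Σ                  1,067.2489     4,848.1824
P = 1,067.2489; Macaulay duration = 4,848.1824 / 1,067.2489 = 4.54269 years.
Modified duration = D_Mac / (1 + y) = 4.54269 / 1.0375 = 4.37850 years.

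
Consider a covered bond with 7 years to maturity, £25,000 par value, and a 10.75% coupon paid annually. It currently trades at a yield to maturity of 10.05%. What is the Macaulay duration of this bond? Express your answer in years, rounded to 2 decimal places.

5.29 years

Periodic yield y = 0.1005. Discount each cash flow and weight by its year:
  t   CF        PV=CF/(1+0.1005)^t    t·PV
  1     2,687.50     2,442.0718     2,442.0718
  2     2,687.50     2,219.0566     4,438.1132
  3     2,687.50     2,016.4076     6,049.2229
  4     2,687.50     1,832.2650     7,329.0600
  5     2,687.50     1,664.9387     8,324.6933
  6     2,687.50     1,512.8929     9,077.3575
  7    27,687.50    14,162.9400    99,140.5800
  Σ                 25,850.5726   136,801.0987
Price P = Σ PV = 25,850.5726.
Macaulay duration = Σ(t·PV) / P = 136,801.0987 / 25,850.5726 = 5.29199 years.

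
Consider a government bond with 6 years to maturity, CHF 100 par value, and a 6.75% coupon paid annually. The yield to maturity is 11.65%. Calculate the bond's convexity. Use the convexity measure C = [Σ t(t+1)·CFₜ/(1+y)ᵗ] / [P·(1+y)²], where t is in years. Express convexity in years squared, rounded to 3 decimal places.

With y = 0.1165:
  t   CF        PV=CF/(1+0.1165)^t    t·PV        t(t+1)·PV
  1         6.75         6.0457         6.0457          12.0914
  2         6.75         5.4148        10.8297          32.4891
  3         6.75         4.8498        14.5495          58.1981
  4         6.75         4.3438        17.3752          86.8758
  5         6.75         3.8905        19.4527         116.7163
  6       106.75        55.1081       330.6487       2,314.5406
  Σ                     79.6528       398.9014       2,620.9113
P = 79.6528.
Convexity = Σ t(t+1)·PV / [P·(1+y)²] = 2,620.9113 / (79.6528 × 1.246572) = 26.39573.

26.396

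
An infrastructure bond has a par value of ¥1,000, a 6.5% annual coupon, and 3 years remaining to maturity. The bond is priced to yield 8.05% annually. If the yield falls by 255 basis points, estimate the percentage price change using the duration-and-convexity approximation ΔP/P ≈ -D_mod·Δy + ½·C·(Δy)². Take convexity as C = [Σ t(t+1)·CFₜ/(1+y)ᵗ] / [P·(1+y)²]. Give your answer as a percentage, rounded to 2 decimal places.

With y = 0.0805:
  t   CF        PV=CF/(1+0.0805)^t    t·PV        t(t+1)·PV
  1        65.00        60.1573        60.1573         120.3147
  2        65.00        55.6755       111.3509         334.0528
  3     1,065.00       844.2582     2,532.7746      10,131.0986
  Σ                    960.0910     2,704.2829      10,585.4660
P = 960.0910; D_Mac = 2.81669 yrs; D_mod = 2.60684 yrs; C = 9.44383.
Duration effect: -2.60684 × (-0.0255) = +0.066475
Convexity effect: 0.5 × 9.44383 × (-0.0255)² = +0.0030704
ΔP/P ≈ +0.066475 + 0.0030704 = +0.069545 = +6.9545%.

+6.95%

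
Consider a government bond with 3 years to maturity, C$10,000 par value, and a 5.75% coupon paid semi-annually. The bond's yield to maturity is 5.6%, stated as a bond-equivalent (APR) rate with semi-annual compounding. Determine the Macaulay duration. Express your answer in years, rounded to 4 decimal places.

Periodic yield y = 0.028. Discount each cash flow and weight by its period:
  t   CF        PV=CF/(1+0.028)^t    t·PV
  1       287.50       279.6693       279.6693
  2       287.50       272.0518       544.1036
  3       287.50       264.6418       793.9255
  4       287.50       257.4337     1,029.7348
  5       287.50       250.4219     1,252.1094
  6    10,287.50     8,716.6812    52,300.0869
  Σ                 10,040.8996    56,199.6295
Price P = Σ PV = 10,040.8996.
Macaulay duration = Σ(t·PV) / P = 56,199.6295 / 10,040.8996 = 5.59707 half-year periods.
In years: 5.59707 / 2 = 2.79854 years.

2.7985 years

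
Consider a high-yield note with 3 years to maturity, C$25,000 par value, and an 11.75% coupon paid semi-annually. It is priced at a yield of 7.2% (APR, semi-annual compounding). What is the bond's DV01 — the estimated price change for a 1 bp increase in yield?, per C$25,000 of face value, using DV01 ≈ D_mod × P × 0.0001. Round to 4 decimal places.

Periodic yield y = 0.036.
  t   CF        PV=CF/(1+0.036)^t    t·PV
  1     1,468.75     1,417.7124     1,417.7124
  2     1,468.75     1,368.4482     2,736.8964
  3     1,468.75     1,320.8960     3,962.6879
  4     1,468.75     1,274.9961     5,099.9844
  5     1,468.75     1,230.6912     6,153.4561
  6    26,468.75    21,407.9410   128,447.6461
  Σ                 28,020.6849   147,818.3833
P = 28,020.6849; D_Mac = 5.27533 half-year periods = 2.63767 yrs; D_mod = 2.54601 yrs.
DV01 ≈ 2.54601 × 28,020.6849 × 0.0001 = 7.134092.

C$7.1341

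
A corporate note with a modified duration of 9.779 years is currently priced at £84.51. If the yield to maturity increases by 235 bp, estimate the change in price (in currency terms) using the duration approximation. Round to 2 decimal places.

-£19.42

Duration approximation: ΔP/P ≈ -D_mod · Δy = -9.779 × (+0.0235) = -0.2298065.
ΔP ≈ 84.51 × (-0.2298065) = -19.420947315.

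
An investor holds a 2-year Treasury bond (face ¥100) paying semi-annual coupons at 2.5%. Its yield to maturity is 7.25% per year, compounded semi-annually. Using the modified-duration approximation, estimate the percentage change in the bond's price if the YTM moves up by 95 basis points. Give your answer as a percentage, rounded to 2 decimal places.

Periodic yield y = 0.03625. Modified duration first:
  t   CF        PV=CF/(1+0.03625)^t    t·PV
  1         1.25         1.2063         1.2063
  2         1.25         1.1641         2.3281
  3         1.25         1.1234         3.3701
  4       101.25        87.8086       351.2342
  Σ                     91.3023       358.1387
P = 91.3023; D_Mac = 3.92256 half-year periods = 1.96128 yrs; D_mod = 1.96128/(1+0.03625) = 1.89267 yrs.
ΔP/P ≈ -D_mod · Δy = -1.89267 × (+0.0095) = -0.017980 = -1.7980%.

-1.80%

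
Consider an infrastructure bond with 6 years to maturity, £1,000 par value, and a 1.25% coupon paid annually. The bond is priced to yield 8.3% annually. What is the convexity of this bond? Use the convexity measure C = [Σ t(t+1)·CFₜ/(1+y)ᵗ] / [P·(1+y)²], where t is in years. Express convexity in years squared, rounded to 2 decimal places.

33.99

With y = 0.083:
  t   CF        PV=CF/(1+0.083)^t    t·PV        t(t+1)·PV
  1        12.50        11.5420        11.5420          23.0840
  2        12.50        10.6574        21.3149          63.9447
  3        12.50         9.8407        29.5220         118.0880
  4        12.50         9.0865        36.3460         181.7298
  5        12.50         8.3901        41.9506         251.7033
  6     1,012.50       627.5153     3,765.0916      26,355.6410
  Σ                    677.0320     3,905.7670      26,994.1908
P = 677.0320.
Convexity = Σ t(t+1)·PV / [P·(1+y)²] = 26,994.1908 / (677.0320 × 1.172889) = 33.99415.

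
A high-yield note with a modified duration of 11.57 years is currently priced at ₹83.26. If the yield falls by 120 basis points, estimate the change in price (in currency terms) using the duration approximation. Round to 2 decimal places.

+₹11.56

Duration approximation: ΔP/P ≈ -D_mod · Δy = -11.57 × (-0.012) = +0.138840.
ΔP ≈ 83.26 × (+0.138840) = +11.5598184.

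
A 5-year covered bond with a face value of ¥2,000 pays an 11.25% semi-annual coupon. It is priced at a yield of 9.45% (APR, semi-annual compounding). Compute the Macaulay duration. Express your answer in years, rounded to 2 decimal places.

4.00 years

Periodic yield y = 0.04725. Discount each cash flow and weight by its period:
  t   CF        PV=CF/(1+0.04725)^t    t·PV
  1       112.50       107.4242       107.4242
  2       112.50       102.5774       205.1548
  3       112.50        97.9493       293.8480
  4       112.50        93.5300       374.1201
  5       112.50        89.3101       446.5506
  6       112.50        85.2806       511.6837
  7       112.50        81.4329       570.0303
  8       112.50        77.7588       622.0704
  9       112.50        74.2505       668.2542
  10    2,112.50     1,331.3524    13,313.5241
  Σ                  2,140.8663    17,112.6604
Price P = Σ PV = 2,140.8663.
Macaulay duration = Σ(t·PV) / P = 17,112.6604 / 2,140.8663 = 7.99333 half-year periods.
In years: 7.99333 / 2 = 3.99667 years.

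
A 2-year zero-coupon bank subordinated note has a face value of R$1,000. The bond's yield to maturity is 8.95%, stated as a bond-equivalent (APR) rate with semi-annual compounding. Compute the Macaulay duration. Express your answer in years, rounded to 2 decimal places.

2.00 years

A zero-coupon bond has a single cash flow at maturity, so its Macaulay duration equals its maturity: 2 years.
(Equivalently: 4 semi-annual periods ÷ 2 = 2 years.)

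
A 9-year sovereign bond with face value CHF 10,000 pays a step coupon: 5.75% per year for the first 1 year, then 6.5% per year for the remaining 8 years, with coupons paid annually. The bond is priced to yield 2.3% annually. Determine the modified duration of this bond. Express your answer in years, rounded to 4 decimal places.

Periodic yield y = 0.023. First find Macaulay duration:
  t   CF        PV=CF/(1+0.023)^t    t·PV
  1       575.00       562.0723       562.0723
  2       650.00       621.1008     1,242.2016
  3       650.00       607.1367     1,821.4100
  4       650.00       593.4865     2,373.9459
  5       650.00       580.1432     2,900.7159
  6       650.00       567.0999     3,402.5993
  7       650.00       554.3498     3,880.4488
  8       650.00       541.8864     4,335.0916
  9    10,650.00     8,678.9843    78,110.8590
  Σ                 13,306.2599    98,629.3443
P = 13,306.2599; Macaulay duration = 98,629.3443 / 13,306.2599 = 7.41225 years.
Modified duration = D_Mac / (1 + y) = 7.41225 / 1.023 = 7.24560 years.

7.2456 years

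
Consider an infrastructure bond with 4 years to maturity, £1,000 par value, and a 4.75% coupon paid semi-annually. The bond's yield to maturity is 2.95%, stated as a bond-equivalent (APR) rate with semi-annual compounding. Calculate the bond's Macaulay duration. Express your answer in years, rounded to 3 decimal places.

Periodic yield y = 0.01475. Discount each cash flow and weight by its period:
  t   CF        PV=CF/(1+0.01475)^t    t·PV
  1        23.75        23.4048        23.4048
  2        23.75        23.0646        46.1292
  3        23.75        22.7293        68.1880
  4        23.75        22.3989        89.5957
  5        23.75        22.0734       110.3668
  6        23.75        21.7525       130.5150
  7        23.75        21.4363       150.0542
  8     1,023.75       910.5870     7,284.6958
  Σ                  1,067.4468     7,902.9495
Price P = Σ PV = 1,067.4468.
Macaulay duration = Σ(t·PV) / P = 7,902.9495 / 1,067.4468 = 7.40360 half-year periods.
In years: 7.40360 / 2 = 3.70180 years.

3.702 years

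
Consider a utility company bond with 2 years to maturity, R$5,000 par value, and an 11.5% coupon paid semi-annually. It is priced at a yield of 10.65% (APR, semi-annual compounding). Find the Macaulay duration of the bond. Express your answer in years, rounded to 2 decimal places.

Periodic yield y = 0.05325. Discount each cash flow and weight by its period:
  t   CF        PV=CF/(1+0.05325)^t    t·PV
  1       287.50       272.9646       272.9646
  2       287.50       259.1641       518.3283
  3       287.50       246.0614       738.1841
  4     5,287.50     4,296.5959    17,186.3836
  Σ                  5,074.7860    18,715.8606
Price P = Σ PV = 5,074.7860.
Macaulay duration = Σ(t·PV) / P = 18,715.8606 / 5,074.7860 = 3.68801 half-year periods.
In years: 3.68801 / 2 = 1.84400 years.

1.84 years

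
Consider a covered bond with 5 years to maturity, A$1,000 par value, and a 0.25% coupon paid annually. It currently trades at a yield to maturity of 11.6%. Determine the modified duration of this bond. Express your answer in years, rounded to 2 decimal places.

4.45 years

Periodic yield y = 0.116. First find Macaulay duration:
  t   CF        PV=CF/(1+0.116)^t    t·PV
  1         2.50         2.2401         2.2401
  2         2.50         2.0073         4.0146
  3         2.50         1.7987         5.3960
  4         2.50         1.6117         6.4468
  5     1,002.50       579.1131     2,895.5656
  Σ                    586.7709     2,913.6631
P = 586.7709; Macaulay duration = 2,913.6631 / 586.7709 = 4.96559 years.
Modified duration = D_Mac / (1 + y) = 4.96559 / 1.116 = 4.44945 years.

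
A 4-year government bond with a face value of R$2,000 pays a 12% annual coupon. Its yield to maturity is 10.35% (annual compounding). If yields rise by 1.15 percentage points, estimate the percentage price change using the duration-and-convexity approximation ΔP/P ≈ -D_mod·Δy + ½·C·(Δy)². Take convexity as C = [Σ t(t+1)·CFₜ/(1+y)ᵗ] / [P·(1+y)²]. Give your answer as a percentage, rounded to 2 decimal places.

With y = 0.1035:
  t   CF        PV=CF/(1+0.1035)^t    t·PV        t(t+1)·PV
  1       240.00       217.4898       217.4898         434.9796
  2       240.00       197.0909       394.1818       1,182.5454
  3       240.00       178.6053       535.8158       2,143.2630
  4     2,240.00     1,510.6320     6,042.5278      30,212.6392
  Σ                  2,103.8179     7,190.0152      33,973.4272
P = 2,103.8179; D_Mac = 3.41760 yrs; D_mod = 3.09706 yrs; C = 13.26131.
Duration effect: -3.09706 × (+0.0115) = -0.035616
Convexity effect: 0.5 × 13.26131 × (0.0115)² = +0.0008769
ΔP/P ≈ -0.035616 + 0.0008769 = -0.034739 = -3.4739%.

-3.47%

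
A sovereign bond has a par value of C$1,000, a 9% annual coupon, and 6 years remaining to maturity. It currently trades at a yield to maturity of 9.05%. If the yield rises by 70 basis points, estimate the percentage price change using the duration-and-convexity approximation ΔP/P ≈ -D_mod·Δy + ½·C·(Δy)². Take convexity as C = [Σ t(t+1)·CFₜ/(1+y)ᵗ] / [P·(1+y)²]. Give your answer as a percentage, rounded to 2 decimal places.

-3.07%

With y = 0.0905:
  t   CF        PV=CF/(1+0.0905)^t    t·PV        t(t+1)·PV
  1        90.00        82.5309        82.5309         165.0619
  2        90.00        75.6818       151.3635         454.0905
  3        90.00        69.4010       208.2029         832.8116
  4        90.00        63.6414       254.5657       1,272.8283
  5        90.00        58.3598       291.7992       1,750.7955
  6     1,090.00       648.1455     3,888.8727      27,222.1090
  Σ                    997.7604     4,877.3350      31,697.6968
P = 997.7604; D_Mac = 4.88828 yrs; D_mod = 4.48261 yrs; C = 26.71469.
Duration effect: -4.48261 × (+0.007) = -0.031378
Convexity effect: 0.5 × 26.71469 × (0.007)² = +0.0006545
ΔP/P ≈ -0.031378 + 0.0006545 = -0.030724 = -3.0724%.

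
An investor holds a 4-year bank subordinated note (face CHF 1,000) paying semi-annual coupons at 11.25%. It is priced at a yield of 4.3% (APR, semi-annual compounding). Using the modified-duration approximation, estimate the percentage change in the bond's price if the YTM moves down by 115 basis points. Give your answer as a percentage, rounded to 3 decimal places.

+3.839%

Periodic yield y = 0.0215. Modified duration first:
  t   CF        PV=CF/(1+0.0215)^t    t·PV
  1        56.25        55.0661        55.0661
  2        56.25        53.9071       107.8142
  3        56.25        52.7725       158.3174
  4        56.25        51.6617       206.6470
  5        56.25        50.5744       252.8720
  6        56.25        49.5099       297.0596
  7        56.25        48.4679       339.2751
  8     1,056.25       890.9632     7,127.7054
  Σ                  1,252.9227     8,544.7566
P = 1,252.9227; D_Mac = 6.81986 half-year periods = 3.40993 yrs; D_mod = 3.40993/(1+0.0215) = 3.33816 yrs.
ΔP/P ≈ -D_mod · Δy = -3.33816 × (-0.0115) = +0.038389 = +3.8389%.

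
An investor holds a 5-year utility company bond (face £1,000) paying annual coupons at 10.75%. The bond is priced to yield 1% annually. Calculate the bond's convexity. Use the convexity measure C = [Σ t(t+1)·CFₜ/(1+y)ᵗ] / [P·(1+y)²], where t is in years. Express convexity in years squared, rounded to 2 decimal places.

With y = 0.01:
  t   CF        PV=CF/(1+0.01)^t    t·PV        t(t+1)·PV
  1       107.50       106.4356       106.4356         212.8713
  2       107.50       105.3818       210.7637         632.2910
  3       107.50       104.3384       313.0153       1,252.0613
  4       107.50       103.3054       413.2215       2,066.1077
  5     1,107.50     1,053.7482     5,268.7412      31,612.4475
  Σ                  1,473.2095     6,312.1774      35,775.7787
P = 1,473.2095.
Convexity = Σ t(t+1)·PV / [P·(1+y)²] = 35,775.7787 / (1,473.2095 × 1.020100) = 23.80575.

23.81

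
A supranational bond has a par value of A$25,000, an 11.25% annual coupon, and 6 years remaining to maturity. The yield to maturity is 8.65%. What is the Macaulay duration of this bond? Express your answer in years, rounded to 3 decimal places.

4.750 years

Periodic yield y = 0.0865. Discount each cash flow and weight by its year:
  t   CF        PV=CF/(1+0.0865)^t    t·PV
  1     2,812.50     2,588.5872     2,588.5872
  2     2,812.50     2,382.5009     4,765.0018
  3     2,812.50     2,192.8218     6,578.4654
  4     2,812.50     2,018.2437     8,072.9749
  5     2,812.50     1,857.5644     9,287.8220
  6    27,812.50    16,906.8089   101,440.8535
  Σ                 27,946.5269   132,733.7047
Price P = Σ PV = 27,946.5269.
Macaulay duration = Σ(t·PV) / P = 132,733.7047 / 27,946.5269 = 4.74956 years.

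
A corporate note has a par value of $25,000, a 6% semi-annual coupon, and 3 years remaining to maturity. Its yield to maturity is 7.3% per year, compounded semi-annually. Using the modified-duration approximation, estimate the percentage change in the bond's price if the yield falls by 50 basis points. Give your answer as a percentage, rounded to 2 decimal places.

+1.34%

Periodic yield y = 0.0365. Modified duration first:
  t   CF        PV=CF/(1+0.0365)^t    t·PV
  1       750.00       723.5890       723.5890
  2       750.00       698.1081     1,396.2161
  3       750.00       673.5244     2,020.5732
  4       750.00       649.8065     2,599.2259
  5       750.00       626.9238     3,134.6188
  6    25,750.00    20,766.4086   124,598.4516
  Σ                 24,138.3603   134,472.6747
P = 24,138.3603; D_Mac = 5.57091 half-year periods = 2.78546 yrs; D_mod = 2.78546/(1+0.0365) = 2.68737 yrs.
ΔP/P ≈ -D_mod · Δy = -2.68737 × (-0.005) = +0.013437 = +1.3437%.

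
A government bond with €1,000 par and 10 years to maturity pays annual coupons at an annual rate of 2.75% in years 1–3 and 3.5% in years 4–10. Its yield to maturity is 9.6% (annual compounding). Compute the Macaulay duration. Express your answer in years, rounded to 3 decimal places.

Periodic yield y = 0.096. Discount each cash flow and weight by its year:
  t   CF        PV=CF/(1+0.096)^t    t·PV
  1        27.50        25.0912        25.0912
  2        27.50        22.8935        45.7869
  3        27.50        20.8882        62.6646
  4        35.00        24.2564        97.0255
  5        35.00        22.1317       110.6586
  6        35.00        20.1932       121.1591
  7        35.00        18.4244       128.9710
  8        35.00        16.8106       134.4849
  9        35.00        15.3382       138.0434
  10    1,035.00       413.8422     4,138.4223
  Σ                    599.8696     5,002.3076
Price P = Σ PV = 599.8696.
Macaulay duration = Σ(t·PV) / P = 5,002.3076 / 599.8696 = 8.33899 years.

8.339 years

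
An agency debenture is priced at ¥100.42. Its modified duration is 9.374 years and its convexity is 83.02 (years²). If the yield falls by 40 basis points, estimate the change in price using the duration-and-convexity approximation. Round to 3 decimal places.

Duration effect: -D_mod·Δy = -9.374 × (-0.004) = +0.037496
Convexity effect: ½·C·(Δy)² = 0.5 × 83.02 × (-0.004)² = +0.00066416
ΔP/P ≈ +0.037496 + 0.00066416 = +0.03816016
ΔP ≈ 100.42 × (+0.03816016) = +3.8320432672.

+¥3.832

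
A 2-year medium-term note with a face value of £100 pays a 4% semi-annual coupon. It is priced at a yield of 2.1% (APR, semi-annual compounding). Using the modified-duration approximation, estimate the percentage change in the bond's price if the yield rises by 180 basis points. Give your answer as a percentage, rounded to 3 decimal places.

-3.461%

Periodic yield y = 0.0105. Modified duration first:
  t   CF        PV=CF/(1+0.0105)^t    t·PV
  1         2.00         1.9792         1.9792
  2         2.00         1.9587         3.9173
  3         2.00         1.9383         5.8149
  4       102.00        97.8261       391.3045
  Σ                    103.7023       403.0160
P = 103.7023; D_Mac = 3.88628 half-year periods = 1.94314 yrs; D_mod = 1.94314/(1+0.0105) = 1.92295 yrs.
ΔP/P ≈ -D_mod · Δy = -1.92295 × (+0.018) = -0.034613 = -3.4613%.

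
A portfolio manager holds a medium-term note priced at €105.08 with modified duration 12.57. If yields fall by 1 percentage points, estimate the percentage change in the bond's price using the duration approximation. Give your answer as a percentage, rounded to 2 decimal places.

Duration approximation: ΔP/P ≈ -D_mod · Δy = -12.57 × (-0.01) = +0.125700.
As a percentage: +12.5700%.

+12.57%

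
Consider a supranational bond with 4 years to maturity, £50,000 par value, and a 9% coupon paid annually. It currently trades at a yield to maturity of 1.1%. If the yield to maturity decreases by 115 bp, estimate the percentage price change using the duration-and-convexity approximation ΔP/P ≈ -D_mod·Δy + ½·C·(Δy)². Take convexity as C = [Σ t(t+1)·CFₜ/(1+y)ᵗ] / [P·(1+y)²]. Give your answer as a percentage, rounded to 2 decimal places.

With y = 0.011:
  t   CF        PV=CF/(1+0.011)^t    t·PV        t(t+1)·PV
  1     4,500.00     4,451.0386     4,451.0386       8,902.0772
  2     4,500.00     4,402.6099     8,805.2197      26,415.6592
  3     4,500.00     4,354.7081    13,064.1242      52,256.4969
  4    54,500.00    52,166.5217   208,666.0866   1,043,330.4331
  Σ                 65,374.8782   234,986.4692   1,130,904.6664
P = 65,374.8782; D_Mac = 3.59445 yrs; D_mod = 3.55534 yrs; C = 16.92438.
Duration effect: -3.55534 × (-0.0115) = +0.040886
Convexity effect: 0.5 × 16.92438 × (-0.0115)² = +0.0011191
ΔP/P ≈ +0.040886 + 0.0011191 = +0.042006 = +4.2006%.

+4.20%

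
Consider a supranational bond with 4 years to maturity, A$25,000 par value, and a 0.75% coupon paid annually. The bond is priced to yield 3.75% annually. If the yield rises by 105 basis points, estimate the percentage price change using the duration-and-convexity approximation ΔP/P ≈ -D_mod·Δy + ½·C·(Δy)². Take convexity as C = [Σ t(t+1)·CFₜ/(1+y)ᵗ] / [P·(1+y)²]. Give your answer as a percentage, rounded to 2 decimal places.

-3.90%

With y = 0.0375:
  t   CF        PV=CF/(1+0.0375)^t    t·PV        t(t+1)·PV
  1       187.50       180.7229       180.7229         361.4458
  2       187.50       174.1907       348.3815       1,045.1444
  3       187.50       167.8947       503.6841       2,014.7363
  4    25,187.50    21,738.6536    86,954.6143     434,773.0717
  Σ                 22,261.4619    87,987.4028     438,194.3982
P = 22,261.4619; D_Mac = 3.95245 yrs; D_mod = 3.80959 yrs; C = 18.28677.
Duration effect: -3.80959 × (+0.0105) = -0.040001
Convexity effect: 0.5 × 18.28677 × (0.0105)² = +0.0010081
ΔP/P ≈ -0.040001 + 0.0010081 = -0.038993 = -3.8993%.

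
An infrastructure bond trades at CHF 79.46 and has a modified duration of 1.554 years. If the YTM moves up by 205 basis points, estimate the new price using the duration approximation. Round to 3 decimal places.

CHF 76.929

Duration approximation: ΔP/P ≈ -D_mod · Δy = -1.554 × (+0.0205) = -0.031857.
New price ≈ 79.46 × (1 - 0.031857) = 76.92864278.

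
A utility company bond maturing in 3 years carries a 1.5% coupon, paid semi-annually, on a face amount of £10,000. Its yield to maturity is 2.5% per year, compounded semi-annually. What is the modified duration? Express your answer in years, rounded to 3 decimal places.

2.907 years

Periodic yield y = 0.0125. First find Macaulay duration:
  t   CF        PV=CF/(1+0.0125)^t    t·PV
  1        75.00        74.0741        74.0741
  2        75.00        73.1596       146.3192
  3        75.00        72.2564       216.7691
  4        75.00        71.3643       285.4573
  5        75.00        70.4833       352.4164
  6    10,075.00     9,351.3619    56,108.1713
  Σ                  9,712.6995    57,183.2073
P = 9,712.6995; Macaulay duration = 57,183.2073 / 9,712.6995 = 5.88747 half-year periods = 2.94373 years.
Modified duration = D_Mac / (1 + y) = 2.94373 / 1.0125 = 2.90739 years.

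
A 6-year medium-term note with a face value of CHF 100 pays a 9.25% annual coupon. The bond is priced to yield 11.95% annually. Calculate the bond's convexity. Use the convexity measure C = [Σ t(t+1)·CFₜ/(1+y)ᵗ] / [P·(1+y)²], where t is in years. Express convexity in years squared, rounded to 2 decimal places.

24.65

With y = 0.1195:
  t   CF        PV=CF/(1+0.1195)^t    t·PV        t(t+1)·PV
  1         9.25         8.2626         8.2626          16.5252
  2         9.25         7.3806        14.7613          44.2838
  3         9.25         6.5928        19.7784          79.1135
  4         9.25         5.8891        23.5562         117.7810
  5         9.25         5.2604        26.3021         157.8129
  6       109.25        55.4979       332.9876       2,330.9135
  Σ                     88.8835       425.6483       2,746.4299
P = 88.8835.
Convexity = Σ t(t+1)·PV / [P·(1+y)²] = 2,746.4299 / (88.8835 × 1.253280) = 24.65468.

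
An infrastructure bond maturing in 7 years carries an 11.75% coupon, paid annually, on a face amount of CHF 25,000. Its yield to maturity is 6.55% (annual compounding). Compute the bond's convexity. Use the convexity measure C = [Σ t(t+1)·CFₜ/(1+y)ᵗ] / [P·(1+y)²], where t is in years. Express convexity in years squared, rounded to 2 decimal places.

With y = 0.0655:
  t   CF        PV=CF/(1+0.0655)^t    t·PV        t(t+1)·PV
  1     2,937.50     2,756.9216     2,756.9216       5,513.8433
  2     2,937.50     2,587.4440     5,174.8881      15,524.6643
  3     2,937.50     2,428.3848     7,285.1545      29,140.6181
  4     2,937.50     2,279.1036     9,116.4142      45,582.0712
  5     2,937.50     2,138.9991    10,694.9956      64,169.9735
  6     2,937.50     2,007.5074    12,045.0443      84,315.3101
  7    27,937.50    17,918.9832   125,432.8824   1,003,463.0588
  Σ                 32,117.3438   172,506.3007   1,247,709.5391
P = 32,117.3438.
Convexity = Σ t(t+1)·PV / [P·(1+y)²] = 1,247,709.5391 / (32,117.3438 × 1.135290) = 34.21897.

34.22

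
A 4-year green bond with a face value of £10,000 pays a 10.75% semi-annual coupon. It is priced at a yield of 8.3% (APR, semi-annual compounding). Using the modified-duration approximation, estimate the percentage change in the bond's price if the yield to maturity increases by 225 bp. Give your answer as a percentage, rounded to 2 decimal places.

Periodic yield y = 0.0415. Modified duration first:
  t   CF        PV=CF/(1+0.0415)^t    t·PV
  1       537.50       516.0826       516.0826
  2       537.50       495.5186       991.0371
  3       537.50       475.7739     1,427.3218
  4       537.50       456.8161     1,827.2643
  5       537.50       438.6136     2,193.0680
  6       537.50       421.1364     2,526.8186
  7       537.50       404.3557     2,830.4898
  8    10,537.50     7,611.3798    60,891.0384
  Σ                 10,819.6767    73,203.1206
P = 10,819.6767; D_Mac = 6.76574 half-year periods = 3.38287 yrs; D_mod = 3.38287/(1+0.0415) = 3.24807 yrs.
ΔP/P ≈ -D_mod · Δy = -3.24807 × (+0.0225) = -0.073082 = -7.3082%.

-7.31%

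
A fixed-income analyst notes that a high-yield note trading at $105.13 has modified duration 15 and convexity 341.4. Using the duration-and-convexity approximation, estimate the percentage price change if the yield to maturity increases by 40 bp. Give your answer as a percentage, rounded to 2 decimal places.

-5.73%

Duration effect: -D_mod·Δy = -15 × (+0.004) = -0.060000
Convexity effect: ½·C·(Δy)² = 0.5 × 341.4 × (0.004)² = +0.0027312
ΔP/P ≈ -0.060000 + 0.0027312 = -0.0572688
= -5.72688%.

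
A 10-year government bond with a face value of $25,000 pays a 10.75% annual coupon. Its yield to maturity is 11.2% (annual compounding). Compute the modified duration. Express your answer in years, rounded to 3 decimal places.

5.885 years

Periodic yield y = 0.112. First find Macaulay duration:
  t   CF        PV=CF/(1+0.112)^t    t·PV
  1     2,687.50     2,416.8165     2,416.8165
  2     2,687.50     2,173.3962     4,346.7924
  3     2,687.50     1,954.4930     5,863.4789
  4     2,687.50     1,757.6376     7,030.5502
  5     2,687.50     1,580.6093     7,903.0466
  6     2,687.50     1,421.4113     8,528.4675
  7     2,687.50     1,278.2475     8,947.7327
  8     2,687.50     1,149.5032     9,196.0254
  9     2,687.50     1,033.7259     9,303.5329
  10   27,687.50     9,577.1408    95,771.4077
  Σ                 24,342.9812   159,307.8508
P = 24,342.9812; Macaulay duration = 159,307.8508 / 24,342.9812 = 6.54430 years.
Modified duration = D_Mac / (1 + y) = 6.54430 / 1.112 = 5.88516 years.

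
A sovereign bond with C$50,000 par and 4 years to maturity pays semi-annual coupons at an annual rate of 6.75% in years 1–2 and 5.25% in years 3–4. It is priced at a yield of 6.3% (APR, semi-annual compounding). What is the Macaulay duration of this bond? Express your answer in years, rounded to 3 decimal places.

Periodic yield y = 0.0315. Discount each cash flow and weight by its period:
  t   CF        PV=CF/(1+0.0315)^t    t·PV
  1     1,687.50     1,635.9670     1,635.9670
  2     1,687.50     1,586.0078     3,172.0156
  3     1,687.50     1,537.5742     4,612.7226
  4     1,687.50     1,490.6197     5,962.4787
  5     1,312.50     1,123.9659     5,619.8297
  6     1,312.50     1,089.6422     6,537.8533
  7     1,312.50     1,056.3667     7,394.5666
  8    51,312.50    40,037.7180   320,301.7437
  Σ                 49,557.8615   355,237.1773
Price P = Σ PV = 49,557.8615.
Macaulay duration = Σ(t·PV) / P = 355,237.1773 / 49,557.8615 = 7.16813 half-year periods.
In years: 7.16813 / 2 = 3.58406 years.

3.584 years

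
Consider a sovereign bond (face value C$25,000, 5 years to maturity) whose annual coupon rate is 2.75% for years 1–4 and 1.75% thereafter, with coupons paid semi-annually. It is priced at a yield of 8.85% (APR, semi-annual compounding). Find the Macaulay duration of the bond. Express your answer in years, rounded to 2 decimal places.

4.65 years

Periodic yield y = 0.04425. Discount each cash flow and weight by its period:
  t   CF        PV=CF/(1+0.04425)^t    t·PV
  1       343.75       329.1836       329.1836
  2       343.75       315.2345       630.4690
  3       343.75       301.8765       905.6294
  4       343.75       289.0845     1,156.3379
  5       343.75       276.8345     1,384.1727
  6       343.75       265.1037     1,590.6223
  7       343.75       253.8700     1,777.0897
  8       343.75       243.1122     1,944.8980
  9       218.75       148.1521     1,333.3686
  10   25,218.75    16,356.0608   163,560.6083
  Σ                 18,778.5124   174,612.3795
Price P = Σ PV = 18,778.5124.
Macaulay duration = Σ(t·PV) / P = 174,612.3795 / 18,778.5124 = 9.29852 half-year periods.
In years: 9.29852 / 2 = 4.64926 years.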